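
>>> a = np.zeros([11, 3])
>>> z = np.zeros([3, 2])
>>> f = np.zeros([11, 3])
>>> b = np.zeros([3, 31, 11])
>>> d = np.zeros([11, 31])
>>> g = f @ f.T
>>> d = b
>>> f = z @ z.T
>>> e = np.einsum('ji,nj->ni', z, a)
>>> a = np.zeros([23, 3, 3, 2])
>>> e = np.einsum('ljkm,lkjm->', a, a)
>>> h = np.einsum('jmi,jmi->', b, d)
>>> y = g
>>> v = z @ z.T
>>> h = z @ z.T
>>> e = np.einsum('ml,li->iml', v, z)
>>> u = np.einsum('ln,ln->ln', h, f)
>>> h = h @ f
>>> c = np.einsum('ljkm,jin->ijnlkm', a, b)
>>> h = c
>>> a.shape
(23, 3, 3, 2)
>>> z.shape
(3, 2)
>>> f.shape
(3, 3)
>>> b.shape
(3, 31, 11)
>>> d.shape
(3, 31, 11)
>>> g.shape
(11, 11)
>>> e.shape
(2, 3, 3)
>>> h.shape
(31, 3, 11, 23, 3, 2)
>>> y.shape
(11, 11)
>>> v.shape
(3, 3)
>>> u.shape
(3, 3)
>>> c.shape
(31, 3, 11, 23, 3, 2)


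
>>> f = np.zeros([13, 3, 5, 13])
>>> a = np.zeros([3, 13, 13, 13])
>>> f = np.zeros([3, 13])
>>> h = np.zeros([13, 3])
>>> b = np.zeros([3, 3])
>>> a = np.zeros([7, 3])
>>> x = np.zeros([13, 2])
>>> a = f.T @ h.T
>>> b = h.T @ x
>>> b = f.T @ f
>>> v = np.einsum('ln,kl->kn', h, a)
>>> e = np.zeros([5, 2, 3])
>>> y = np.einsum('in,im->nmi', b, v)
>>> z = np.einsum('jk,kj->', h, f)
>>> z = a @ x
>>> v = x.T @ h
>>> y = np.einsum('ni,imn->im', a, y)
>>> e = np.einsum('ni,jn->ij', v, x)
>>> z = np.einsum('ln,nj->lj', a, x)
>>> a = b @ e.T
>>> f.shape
(3, 13)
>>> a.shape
(13, 3)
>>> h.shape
(13, 3)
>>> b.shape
(13, 13)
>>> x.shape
(13, 2)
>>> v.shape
(2, 3)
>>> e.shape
(3, 13)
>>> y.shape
(13, 3)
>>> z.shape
(13, 2)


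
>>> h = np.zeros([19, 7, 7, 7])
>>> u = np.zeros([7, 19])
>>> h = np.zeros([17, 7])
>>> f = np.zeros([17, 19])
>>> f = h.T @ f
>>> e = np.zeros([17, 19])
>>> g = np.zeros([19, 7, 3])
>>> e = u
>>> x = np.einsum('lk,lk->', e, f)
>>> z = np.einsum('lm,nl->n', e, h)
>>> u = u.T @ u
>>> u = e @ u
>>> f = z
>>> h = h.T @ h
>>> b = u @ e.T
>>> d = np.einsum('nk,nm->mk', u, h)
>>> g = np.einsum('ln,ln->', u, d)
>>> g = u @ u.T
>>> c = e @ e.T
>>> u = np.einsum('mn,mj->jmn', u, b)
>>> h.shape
(7, 7)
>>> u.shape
(7, 7, 19)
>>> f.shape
(17,)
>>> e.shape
(7, 19)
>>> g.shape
(7, 7)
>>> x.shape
()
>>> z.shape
(17,)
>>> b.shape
(7, 7)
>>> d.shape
(7, 19)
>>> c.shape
(7, 7)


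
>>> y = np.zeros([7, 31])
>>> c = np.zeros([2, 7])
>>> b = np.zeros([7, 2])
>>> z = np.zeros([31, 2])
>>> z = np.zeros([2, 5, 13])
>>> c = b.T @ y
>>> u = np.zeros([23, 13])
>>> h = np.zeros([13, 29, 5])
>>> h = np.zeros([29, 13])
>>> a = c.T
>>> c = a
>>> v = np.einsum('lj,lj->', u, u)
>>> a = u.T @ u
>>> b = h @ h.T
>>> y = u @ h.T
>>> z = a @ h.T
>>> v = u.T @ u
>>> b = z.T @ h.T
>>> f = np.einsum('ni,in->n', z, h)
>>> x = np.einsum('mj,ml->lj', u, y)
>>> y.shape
(23, 29)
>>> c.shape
(31, 2)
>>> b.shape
(29, 29)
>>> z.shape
(13, 29)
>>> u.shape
(23, 13)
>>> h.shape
(29, 13)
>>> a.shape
(13, 13)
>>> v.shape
(13, 13)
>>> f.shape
(13,)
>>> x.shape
(29, 13)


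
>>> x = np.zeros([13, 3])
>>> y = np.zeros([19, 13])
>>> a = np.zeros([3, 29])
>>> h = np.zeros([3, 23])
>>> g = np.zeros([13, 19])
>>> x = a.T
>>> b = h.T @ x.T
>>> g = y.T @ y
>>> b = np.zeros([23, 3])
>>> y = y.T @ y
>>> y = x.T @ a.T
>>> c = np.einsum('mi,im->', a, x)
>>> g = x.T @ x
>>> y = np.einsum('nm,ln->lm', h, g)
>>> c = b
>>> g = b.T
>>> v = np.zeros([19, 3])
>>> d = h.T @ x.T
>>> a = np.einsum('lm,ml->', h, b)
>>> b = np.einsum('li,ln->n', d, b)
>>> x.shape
(29, 3)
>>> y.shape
(3, 23)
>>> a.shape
()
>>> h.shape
(3, 23)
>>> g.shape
(3, 23)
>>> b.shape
(3,)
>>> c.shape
(23, 3)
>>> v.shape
(19, 3)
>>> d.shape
(23, 29)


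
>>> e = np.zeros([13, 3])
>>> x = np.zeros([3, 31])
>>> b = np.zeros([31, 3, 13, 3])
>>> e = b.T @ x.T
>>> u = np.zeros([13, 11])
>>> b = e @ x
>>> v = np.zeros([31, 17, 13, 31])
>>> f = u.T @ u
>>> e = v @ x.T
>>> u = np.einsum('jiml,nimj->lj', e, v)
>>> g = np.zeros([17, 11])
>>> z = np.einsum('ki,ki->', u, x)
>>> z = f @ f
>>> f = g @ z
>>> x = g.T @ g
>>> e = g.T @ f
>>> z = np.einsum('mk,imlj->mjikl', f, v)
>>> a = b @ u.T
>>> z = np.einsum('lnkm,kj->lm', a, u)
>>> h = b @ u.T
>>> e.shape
(11, 11)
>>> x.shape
(11, 11)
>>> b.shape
(3, 13, 3, 31)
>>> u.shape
(3, 31)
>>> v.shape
(31, 17, 13, 31)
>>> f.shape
(17, 11)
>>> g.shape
(17, 11)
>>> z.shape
(3, 3)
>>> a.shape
(3, 13, 3, 3)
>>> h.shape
(3, 13, 3, 3)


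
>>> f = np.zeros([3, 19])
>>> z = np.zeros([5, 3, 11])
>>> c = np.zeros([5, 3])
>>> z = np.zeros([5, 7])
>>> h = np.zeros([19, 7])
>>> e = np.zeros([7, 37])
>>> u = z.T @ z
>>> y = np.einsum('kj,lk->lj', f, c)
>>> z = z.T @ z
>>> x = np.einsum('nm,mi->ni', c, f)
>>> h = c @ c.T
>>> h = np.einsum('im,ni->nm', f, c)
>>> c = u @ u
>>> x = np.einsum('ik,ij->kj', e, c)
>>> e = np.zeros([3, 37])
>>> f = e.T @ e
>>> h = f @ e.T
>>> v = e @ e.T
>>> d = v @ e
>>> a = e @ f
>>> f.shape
(37, 37)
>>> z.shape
(7, 7)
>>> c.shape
(7, 7)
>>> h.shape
(37, 3)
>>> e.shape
(3, 37)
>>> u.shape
(7, 7)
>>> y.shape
(5, 19)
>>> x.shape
(37, 7)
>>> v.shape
(3, 3)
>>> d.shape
(3, 37)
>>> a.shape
(3, 37)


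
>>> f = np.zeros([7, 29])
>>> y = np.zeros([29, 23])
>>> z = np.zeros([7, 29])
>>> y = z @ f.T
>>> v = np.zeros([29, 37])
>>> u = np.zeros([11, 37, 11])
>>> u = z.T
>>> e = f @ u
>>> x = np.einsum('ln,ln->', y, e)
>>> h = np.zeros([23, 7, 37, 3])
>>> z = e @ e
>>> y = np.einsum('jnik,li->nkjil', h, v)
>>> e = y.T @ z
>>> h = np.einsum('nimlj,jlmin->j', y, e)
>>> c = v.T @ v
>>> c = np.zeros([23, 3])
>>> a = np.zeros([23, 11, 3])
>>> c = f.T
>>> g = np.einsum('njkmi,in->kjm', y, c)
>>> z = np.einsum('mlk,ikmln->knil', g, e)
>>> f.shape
(7, 29)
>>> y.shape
(7, 3, 23, 37, 29)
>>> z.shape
(37, 7, 29, 3)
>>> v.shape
(29, 37)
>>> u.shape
(29, 7)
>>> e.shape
(29, 37, 23, 3, 7)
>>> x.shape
()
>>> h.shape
(29,)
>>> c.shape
(29, 7)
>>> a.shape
(23, 11, 3)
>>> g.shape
(23, 3, 37)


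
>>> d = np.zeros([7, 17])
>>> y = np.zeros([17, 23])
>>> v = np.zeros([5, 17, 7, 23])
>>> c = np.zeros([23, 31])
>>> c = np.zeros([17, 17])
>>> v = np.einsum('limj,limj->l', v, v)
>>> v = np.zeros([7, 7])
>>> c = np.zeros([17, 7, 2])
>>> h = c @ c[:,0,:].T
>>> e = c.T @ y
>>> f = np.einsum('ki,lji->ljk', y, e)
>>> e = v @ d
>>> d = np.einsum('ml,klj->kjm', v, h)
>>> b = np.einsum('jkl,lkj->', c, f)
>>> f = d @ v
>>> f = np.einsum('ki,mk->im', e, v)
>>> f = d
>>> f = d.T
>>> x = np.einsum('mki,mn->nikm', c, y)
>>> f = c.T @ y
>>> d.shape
(17, 17, 7)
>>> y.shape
(17, 23)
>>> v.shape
(7, 7)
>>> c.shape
(17, 7, 2)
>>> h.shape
(17, 7, 17)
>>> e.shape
(7, 17)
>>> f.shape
(2, 7, 23)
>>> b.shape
()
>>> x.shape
(23, 2, 7, 17)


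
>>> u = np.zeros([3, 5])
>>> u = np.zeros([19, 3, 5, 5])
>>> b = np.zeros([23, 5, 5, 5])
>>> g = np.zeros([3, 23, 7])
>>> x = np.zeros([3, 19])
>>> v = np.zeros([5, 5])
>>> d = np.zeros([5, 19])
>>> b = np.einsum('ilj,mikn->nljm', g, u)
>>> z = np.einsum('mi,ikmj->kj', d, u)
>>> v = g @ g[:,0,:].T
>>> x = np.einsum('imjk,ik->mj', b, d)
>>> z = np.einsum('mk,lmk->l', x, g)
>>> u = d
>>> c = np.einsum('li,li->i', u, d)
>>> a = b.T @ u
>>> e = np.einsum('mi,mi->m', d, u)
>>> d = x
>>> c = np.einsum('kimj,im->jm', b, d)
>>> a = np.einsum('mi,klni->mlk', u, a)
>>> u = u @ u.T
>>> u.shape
(5, 5)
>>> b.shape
(5, 23, 7, 19)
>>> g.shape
(3, 23, 7)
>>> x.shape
(23, 7)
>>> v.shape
(3, 23, 3)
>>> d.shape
(23, 7)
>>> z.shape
(3,)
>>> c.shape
(19, 7)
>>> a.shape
(5, 7, 19)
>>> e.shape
(5,)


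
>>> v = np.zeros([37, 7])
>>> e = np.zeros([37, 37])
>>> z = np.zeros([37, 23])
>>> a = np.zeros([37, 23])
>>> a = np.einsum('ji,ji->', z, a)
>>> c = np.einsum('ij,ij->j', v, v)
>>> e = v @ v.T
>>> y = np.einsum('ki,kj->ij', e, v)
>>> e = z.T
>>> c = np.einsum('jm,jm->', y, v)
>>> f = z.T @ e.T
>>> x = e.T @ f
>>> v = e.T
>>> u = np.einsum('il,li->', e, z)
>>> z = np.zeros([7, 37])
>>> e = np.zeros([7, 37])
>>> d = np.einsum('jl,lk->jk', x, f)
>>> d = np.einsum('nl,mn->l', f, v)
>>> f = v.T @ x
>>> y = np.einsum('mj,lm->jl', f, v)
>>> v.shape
(37, 23)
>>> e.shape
(7, 37)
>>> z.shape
(7, 37)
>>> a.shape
()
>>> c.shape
()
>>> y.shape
(23, 37)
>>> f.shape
(23, 23)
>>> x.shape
(37, 23)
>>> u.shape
()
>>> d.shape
(23,)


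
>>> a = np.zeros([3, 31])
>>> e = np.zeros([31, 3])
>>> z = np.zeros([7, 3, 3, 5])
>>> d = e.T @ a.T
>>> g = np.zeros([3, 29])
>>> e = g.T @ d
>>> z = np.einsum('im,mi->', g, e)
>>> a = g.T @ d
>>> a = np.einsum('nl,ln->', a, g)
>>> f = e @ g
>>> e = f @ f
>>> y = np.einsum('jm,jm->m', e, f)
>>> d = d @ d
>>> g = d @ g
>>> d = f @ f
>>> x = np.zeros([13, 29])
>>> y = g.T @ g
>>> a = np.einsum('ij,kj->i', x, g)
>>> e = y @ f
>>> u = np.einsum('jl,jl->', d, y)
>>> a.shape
(13,)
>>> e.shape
(29, 29)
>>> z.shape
()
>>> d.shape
(29, 29)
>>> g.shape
(3, 29)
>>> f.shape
(29, 29)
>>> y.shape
(29, 29)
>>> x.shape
(13, 29)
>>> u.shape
()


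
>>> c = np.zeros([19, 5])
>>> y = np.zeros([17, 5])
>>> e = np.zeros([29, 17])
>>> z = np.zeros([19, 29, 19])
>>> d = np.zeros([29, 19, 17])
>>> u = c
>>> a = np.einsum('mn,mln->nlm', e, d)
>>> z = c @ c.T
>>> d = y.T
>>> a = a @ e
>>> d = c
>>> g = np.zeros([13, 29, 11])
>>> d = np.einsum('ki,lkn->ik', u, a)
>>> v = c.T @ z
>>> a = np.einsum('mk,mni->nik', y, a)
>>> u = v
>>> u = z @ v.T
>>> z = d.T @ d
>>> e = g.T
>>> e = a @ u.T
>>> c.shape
(19, 5)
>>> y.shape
(17, 5)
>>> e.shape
(19, 17, 19)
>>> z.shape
(19, 19)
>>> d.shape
(5, 19)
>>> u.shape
(19, 5)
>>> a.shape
(19, 17, 5)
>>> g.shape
(13, 29, 11)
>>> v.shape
(5, 19)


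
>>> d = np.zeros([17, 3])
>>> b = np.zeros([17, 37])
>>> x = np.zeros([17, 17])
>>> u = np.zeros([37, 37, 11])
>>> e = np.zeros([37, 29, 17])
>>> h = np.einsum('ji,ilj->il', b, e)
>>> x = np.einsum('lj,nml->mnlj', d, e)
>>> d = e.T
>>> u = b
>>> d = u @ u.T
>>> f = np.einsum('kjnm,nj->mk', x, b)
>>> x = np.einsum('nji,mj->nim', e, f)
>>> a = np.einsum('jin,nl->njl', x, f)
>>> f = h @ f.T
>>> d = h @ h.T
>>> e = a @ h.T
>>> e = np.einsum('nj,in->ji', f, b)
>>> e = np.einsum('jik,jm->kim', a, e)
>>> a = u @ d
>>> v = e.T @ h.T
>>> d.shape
(37, 37)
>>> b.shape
(17, 37)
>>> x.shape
(37, 17, 3)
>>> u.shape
(17, 37)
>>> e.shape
(29, 37, 17)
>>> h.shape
(37, 29)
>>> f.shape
(37, 3)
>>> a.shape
(17, 37)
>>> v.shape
(17, 37, 37)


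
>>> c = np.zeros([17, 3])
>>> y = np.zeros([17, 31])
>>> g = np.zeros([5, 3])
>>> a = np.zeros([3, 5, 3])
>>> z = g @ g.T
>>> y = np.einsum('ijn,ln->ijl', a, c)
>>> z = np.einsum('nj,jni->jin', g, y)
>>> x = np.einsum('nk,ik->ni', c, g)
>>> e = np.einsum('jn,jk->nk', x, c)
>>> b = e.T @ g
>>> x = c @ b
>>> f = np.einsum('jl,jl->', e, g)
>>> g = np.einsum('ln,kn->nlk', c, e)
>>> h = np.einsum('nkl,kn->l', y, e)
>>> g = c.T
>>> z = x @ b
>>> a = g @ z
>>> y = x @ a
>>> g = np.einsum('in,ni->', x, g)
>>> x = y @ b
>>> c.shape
(17, 3)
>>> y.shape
(17, 3)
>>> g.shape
()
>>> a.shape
(3, 3)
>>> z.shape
(17, 3)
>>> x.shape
(17, 3)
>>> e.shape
(5, 3)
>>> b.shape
(3, 3)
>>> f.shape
()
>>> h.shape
(17,)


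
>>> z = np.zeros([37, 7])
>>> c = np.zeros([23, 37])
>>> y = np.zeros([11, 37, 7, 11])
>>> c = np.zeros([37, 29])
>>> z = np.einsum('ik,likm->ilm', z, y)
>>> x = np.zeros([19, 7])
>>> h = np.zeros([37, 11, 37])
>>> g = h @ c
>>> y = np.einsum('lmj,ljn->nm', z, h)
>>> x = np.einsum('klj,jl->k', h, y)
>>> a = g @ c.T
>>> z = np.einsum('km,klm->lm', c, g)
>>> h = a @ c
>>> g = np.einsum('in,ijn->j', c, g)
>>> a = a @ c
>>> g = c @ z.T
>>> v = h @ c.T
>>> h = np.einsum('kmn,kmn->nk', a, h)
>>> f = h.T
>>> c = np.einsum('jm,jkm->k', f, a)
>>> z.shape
(11, 29)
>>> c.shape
(11,)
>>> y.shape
(37, 11)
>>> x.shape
(37,)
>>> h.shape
(29, 37)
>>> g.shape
(37, 11)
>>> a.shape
(37, 11, 29)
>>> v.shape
(37, 11, 37)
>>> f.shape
(37, 29)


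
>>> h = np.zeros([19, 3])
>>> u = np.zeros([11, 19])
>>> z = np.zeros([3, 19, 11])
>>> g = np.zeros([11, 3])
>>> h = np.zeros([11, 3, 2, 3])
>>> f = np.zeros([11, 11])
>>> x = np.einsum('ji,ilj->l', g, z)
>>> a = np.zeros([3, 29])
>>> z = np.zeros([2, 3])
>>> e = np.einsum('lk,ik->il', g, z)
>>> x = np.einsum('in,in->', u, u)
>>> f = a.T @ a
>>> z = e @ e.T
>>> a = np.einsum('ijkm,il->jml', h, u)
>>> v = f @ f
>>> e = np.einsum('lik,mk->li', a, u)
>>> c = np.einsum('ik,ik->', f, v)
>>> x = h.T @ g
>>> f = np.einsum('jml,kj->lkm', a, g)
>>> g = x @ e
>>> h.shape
(11, 3, 2, 3)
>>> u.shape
(11, 19)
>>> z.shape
(2, 2)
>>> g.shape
(3, 2, 3, 3)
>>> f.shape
(19, 11, 3)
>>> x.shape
(3, 2, 3, 3)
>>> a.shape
(3, 3, 19)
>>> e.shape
(3, 3)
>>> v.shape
(29, 29)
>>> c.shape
()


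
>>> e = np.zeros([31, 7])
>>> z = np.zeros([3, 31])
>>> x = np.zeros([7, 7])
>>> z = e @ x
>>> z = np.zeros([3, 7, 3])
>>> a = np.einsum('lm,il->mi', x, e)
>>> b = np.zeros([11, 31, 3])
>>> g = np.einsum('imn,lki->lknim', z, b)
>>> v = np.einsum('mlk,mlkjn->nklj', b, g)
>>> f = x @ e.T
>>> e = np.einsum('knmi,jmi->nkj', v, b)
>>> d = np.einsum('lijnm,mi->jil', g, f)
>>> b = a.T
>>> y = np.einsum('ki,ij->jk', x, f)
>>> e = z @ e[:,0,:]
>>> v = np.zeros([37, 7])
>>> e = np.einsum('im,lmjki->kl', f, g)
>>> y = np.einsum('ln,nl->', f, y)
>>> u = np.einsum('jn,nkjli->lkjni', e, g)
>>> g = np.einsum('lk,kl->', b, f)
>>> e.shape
(3, 11)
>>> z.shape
(3, 7, 3)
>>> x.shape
(7, 7)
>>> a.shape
(7, 31)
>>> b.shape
(31, 7)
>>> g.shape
()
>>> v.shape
(37, 7)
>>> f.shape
(7, 31)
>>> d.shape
(3, 31, 11)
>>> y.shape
()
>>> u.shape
(3, 31, 3, 11, 7)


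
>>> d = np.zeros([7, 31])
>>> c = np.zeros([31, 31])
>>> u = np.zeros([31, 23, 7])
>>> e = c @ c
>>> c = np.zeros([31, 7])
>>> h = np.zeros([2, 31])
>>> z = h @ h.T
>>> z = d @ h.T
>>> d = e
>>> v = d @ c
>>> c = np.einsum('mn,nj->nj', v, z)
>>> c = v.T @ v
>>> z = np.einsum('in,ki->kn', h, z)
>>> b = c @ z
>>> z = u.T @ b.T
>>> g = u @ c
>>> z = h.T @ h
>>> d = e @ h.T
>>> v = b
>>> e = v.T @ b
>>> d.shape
(31, 2)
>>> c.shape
(7, 7)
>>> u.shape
(31, 23, 7)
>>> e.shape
(31, 31)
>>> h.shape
(2, 31)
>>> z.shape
(31, 31)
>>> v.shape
(7, 31)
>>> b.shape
(7, 31)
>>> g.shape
(31, 23, 7)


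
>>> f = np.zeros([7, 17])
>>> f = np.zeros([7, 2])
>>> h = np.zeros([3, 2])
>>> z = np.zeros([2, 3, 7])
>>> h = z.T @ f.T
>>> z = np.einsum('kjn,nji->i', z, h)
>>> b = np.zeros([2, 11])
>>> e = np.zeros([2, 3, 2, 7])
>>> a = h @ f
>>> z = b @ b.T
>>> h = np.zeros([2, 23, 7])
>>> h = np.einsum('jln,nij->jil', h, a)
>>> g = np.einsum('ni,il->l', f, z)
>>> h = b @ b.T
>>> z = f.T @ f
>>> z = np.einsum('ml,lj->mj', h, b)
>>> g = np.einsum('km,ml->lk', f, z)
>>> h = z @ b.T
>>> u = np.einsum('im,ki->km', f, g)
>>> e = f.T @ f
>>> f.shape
(7, 2)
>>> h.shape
(2, 2)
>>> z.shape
(2, 11)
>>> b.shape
(2, 11)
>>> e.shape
(2, 2)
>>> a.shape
(7, 3, 2)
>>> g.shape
(11, 7)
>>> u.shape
(11, 2)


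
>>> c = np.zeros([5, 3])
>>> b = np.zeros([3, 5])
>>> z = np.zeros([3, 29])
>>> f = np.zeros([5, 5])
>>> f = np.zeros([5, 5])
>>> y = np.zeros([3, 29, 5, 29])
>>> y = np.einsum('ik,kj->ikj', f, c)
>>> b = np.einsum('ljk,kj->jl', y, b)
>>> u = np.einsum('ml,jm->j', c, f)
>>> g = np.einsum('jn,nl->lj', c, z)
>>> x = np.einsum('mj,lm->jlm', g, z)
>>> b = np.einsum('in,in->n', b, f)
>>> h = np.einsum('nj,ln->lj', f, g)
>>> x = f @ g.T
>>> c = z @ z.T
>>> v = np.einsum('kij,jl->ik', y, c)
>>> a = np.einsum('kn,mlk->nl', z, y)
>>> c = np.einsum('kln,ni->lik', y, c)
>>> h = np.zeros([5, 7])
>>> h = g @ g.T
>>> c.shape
(5, 3, 5)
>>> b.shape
(5,)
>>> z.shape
(3, 29)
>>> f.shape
(5, 5)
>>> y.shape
(5, 5, 3)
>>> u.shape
(5,)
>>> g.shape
(29, 5)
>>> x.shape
(5, 29)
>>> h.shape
(29, 29)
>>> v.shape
(5, 5)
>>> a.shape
(29, 5)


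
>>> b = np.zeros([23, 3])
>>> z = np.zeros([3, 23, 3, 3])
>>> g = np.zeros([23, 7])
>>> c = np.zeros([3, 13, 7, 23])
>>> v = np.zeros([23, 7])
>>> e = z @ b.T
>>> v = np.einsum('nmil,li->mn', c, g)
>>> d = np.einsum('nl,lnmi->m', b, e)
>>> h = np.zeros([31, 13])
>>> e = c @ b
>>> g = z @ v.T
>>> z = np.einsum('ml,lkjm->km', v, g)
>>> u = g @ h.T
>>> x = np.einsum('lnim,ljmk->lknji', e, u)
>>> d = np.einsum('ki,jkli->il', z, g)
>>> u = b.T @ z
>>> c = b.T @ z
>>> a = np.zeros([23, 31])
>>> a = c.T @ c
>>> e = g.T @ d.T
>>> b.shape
(23, 3)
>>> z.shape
(23, 13)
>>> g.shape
(3, 23, 3, 13)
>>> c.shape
(3, 13)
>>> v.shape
(13, 3)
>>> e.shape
(13, 3, 23, 13)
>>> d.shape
(13, 3)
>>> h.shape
(31, 13)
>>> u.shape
(3, 13)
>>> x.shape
(3, 31, 13, 23, 7)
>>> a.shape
(13, 13)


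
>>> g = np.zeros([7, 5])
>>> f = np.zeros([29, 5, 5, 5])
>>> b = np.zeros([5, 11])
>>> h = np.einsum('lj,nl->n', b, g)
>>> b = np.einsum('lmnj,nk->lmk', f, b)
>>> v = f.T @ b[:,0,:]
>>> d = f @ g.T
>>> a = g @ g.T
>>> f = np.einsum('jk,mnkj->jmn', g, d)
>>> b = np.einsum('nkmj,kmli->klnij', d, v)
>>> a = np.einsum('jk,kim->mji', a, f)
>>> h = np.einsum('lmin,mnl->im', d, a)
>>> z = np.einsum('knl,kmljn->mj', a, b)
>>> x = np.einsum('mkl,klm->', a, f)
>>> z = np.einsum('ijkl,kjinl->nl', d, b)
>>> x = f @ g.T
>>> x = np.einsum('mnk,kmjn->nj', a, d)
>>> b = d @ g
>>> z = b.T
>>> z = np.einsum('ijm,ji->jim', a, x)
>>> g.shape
(7, 5)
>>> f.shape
(7, 29, 5)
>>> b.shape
(29, 5, 5, 5)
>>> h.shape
(5, 5)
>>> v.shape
(5, 5, 5, 11)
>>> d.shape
(29, 5, 5, 7)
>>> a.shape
(5, 7, 29)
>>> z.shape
(7, 5, 29)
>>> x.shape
(7, 5)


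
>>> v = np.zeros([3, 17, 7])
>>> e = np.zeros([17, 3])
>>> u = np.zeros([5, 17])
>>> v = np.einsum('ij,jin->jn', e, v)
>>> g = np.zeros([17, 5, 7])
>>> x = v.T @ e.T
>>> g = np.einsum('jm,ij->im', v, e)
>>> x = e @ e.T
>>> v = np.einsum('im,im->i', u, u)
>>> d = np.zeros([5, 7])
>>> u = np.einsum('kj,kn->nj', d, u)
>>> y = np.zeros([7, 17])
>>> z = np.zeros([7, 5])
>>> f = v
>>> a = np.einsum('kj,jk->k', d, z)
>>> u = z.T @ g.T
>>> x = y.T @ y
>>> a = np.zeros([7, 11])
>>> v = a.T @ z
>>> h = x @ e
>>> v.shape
(11, 5)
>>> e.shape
(17, 3)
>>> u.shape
(5, 17)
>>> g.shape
(17, 7)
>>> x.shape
(17, 17)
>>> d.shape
(5, 7)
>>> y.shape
(7, 17)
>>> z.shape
(7, 5)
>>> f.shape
(5,)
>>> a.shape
(7, 11)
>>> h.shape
(17, 3)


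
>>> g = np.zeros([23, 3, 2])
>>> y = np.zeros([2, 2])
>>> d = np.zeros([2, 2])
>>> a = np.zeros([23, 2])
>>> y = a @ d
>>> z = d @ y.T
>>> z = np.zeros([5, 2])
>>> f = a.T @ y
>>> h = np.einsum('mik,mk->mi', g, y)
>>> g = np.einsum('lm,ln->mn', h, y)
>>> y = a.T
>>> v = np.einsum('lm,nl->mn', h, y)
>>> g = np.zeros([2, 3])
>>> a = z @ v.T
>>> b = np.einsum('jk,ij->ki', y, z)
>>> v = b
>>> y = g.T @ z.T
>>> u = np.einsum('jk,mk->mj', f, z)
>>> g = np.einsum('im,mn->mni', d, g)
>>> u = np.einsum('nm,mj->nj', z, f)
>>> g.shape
(2, 3, 2)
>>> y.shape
(3, 5)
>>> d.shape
(2, 2)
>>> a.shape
(5, 3)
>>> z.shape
(5, 2)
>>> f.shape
(2, 2)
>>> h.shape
(23, 3)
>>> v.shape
(23, 5)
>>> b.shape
(23, 5)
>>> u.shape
(5, 2)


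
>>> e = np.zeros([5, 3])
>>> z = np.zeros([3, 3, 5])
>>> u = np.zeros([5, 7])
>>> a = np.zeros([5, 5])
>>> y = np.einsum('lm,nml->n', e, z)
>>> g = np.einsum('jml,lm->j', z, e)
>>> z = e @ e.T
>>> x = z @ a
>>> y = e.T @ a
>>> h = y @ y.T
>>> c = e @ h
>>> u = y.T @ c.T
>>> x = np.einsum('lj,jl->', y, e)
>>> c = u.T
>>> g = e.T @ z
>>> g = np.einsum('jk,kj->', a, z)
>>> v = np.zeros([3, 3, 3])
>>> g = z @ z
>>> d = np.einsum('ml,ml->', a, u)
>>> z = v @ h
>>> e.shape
(5, 3)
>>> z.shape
(3, 3, 3)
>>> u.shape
(5, 5)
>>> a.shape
(5, 5)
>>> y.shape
(3, 5)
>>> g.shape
(5, 5)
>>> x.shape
()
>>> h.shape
(3, 3)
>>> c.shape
(5, 5)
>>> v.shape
(3, 3, 3)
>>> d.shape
()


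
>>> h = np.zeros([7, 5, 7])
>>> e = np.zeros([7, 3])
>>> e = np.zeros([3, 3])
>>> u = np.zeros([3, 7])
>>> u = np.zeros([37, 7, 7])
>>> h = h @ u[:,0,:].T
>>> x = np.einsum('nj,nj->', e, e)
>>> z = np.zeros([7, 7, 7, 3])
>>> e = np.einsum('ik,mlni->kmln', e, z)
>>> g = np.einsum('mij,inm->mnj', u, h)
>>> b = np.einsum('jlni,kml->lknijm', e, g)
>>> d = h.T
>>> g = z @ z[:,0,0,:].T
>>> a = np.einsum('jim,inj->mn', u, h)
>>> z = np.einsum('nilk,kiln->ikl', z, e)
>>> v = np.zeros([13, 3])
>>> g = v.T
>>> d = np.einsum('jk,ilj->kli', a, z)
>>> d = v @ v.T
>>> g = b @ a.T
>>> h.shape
(7, 5, 37)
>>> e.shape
(3, 7, 7, 7)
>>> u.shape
(37, 7, 7)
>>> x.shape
()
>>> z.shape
(7, 3, 7)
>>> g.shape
(7, 37, 7, 7, 3, 7)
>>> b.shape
(7, 37, 7, 7, 3, 5)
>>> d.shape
(13, 13)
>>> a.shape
(7, 5)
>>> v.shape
(13, 3)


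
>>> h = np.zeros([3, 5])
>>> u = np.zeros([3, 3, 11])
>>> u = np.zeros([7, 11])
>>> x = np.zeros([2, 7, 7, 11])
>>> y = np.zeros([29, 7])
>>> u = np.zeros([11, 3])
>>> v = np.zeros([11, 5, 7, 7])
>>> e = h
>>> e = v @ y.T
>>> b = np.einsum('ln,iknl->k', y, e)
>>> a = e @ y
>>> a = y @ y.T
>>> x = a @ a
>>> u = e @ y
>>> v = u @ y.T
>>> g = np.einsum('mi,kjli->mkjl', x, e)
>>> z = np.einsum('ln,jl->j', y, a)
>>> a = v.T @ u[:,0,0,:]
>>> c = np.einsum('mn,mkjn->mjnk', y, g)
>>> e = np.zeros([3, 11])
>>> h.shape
(3, 5)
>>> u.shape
(11, 5, 7, 7)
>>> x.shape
(29, 29)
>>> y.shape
(29, 7)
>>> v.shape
(11, 5, 7, 29)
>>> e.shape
(3, 11)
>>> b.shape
(5,)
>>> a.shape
(29, 7, 5, 7)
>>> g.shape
(29, 11, 5, 7)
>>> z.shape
(29,)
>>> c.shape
(29, 5, 7, 11)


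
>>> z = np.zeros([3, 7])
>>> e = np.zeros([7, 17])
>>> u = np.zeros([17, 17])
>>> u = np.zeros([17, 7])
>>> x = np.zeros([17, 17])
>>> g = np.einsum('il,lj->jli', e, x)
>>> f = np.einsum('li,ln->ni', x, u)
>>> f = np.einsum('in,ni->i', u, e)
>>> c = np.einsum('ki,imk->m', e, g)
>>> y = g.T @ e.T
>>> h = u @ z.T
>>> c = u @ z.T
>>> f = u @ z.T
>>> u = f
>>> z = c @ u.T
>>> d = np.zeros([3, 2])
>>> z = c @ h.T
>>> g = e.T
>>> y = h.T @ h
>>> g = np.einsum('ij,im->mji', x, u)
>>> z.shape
(17, 17)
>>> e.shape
(7, 17)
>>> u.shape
(17, 3)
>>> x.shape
(17, 17)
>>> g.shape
(3, 17, 17)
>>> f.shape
(17, 3)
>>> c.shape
(17, 3)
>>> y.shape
(3, 3)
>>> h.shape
(17, 3)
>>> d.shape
(3, 2)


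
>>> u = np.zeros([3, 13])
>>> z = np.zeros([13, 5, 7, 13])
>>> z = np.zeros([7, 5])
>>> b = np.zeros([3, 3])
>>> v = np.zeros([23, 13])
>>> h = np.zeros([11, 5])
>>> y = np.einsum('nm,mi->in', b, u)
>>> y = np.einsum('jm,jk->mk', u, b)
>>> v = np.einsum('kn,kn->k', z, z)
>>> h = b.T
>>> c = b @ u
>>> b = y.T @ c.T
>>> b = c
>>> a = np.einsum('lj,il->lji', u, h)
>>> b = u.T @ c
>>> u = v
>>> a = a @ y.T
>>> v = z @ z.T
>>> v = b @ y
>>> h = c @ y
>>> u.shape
(7,)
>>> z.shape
(7, 5)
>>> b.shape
(13, 13)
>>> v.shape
(13, 3)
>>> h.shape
(3, 3)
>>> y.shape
(13, 3)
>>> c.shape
(3, 13)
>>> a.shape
(3, 13, 13)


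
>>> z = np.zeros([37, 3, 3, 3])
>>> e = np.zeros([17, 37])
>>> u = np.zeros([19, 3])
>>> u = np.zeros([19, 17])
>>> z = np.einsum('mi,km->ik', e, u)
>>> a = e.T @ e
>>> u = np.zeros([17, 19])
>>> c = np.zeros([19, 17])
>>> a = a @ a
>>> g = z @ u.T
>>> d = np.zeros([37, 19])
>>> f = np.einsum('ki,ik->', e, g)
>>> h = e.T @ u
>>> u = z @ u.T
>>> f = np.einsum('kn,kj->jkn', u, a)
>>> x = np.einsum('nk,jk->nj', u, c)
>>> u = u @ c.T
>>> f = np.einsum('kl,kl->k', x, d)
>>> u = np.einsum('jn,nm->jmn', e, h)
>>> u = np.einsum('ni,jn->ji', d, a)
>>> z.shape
(37, 19)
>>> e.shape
(17, 37)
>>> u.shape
(37, 19)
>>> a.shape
(37, 37)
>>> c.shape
(19, 17)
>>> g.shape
(37, 17)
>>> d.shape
(37, 19)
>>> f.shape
(37,)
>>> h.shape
(37, 19)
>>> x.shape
(37, 19)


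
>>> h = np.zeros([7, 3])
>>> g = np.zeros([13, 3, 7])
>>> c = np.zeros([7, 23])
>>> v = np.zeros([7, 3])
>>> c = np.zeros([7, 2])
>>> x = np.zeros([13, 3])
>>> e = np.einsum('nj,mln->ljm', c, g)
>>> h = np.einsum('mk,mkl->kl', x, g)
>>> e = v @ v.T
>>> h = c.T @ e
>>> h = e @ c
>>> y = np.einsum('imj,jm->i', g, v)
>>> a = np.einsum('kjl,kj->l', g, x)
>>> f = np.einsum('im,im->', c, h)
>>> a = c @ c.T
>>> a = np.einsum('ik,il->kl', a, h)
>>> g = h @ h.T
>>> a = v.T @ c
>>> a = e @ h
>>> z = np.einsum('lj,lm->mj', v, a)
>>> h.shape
(7, 2)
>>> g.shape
(7, 7)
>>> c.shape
(7, 2)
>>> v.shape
(7, 3)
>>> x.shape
(13, 3)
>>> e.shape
(7, 7)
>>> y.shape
(13,)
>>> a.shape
(7, 2)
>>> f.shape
()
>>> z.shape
(2, 3)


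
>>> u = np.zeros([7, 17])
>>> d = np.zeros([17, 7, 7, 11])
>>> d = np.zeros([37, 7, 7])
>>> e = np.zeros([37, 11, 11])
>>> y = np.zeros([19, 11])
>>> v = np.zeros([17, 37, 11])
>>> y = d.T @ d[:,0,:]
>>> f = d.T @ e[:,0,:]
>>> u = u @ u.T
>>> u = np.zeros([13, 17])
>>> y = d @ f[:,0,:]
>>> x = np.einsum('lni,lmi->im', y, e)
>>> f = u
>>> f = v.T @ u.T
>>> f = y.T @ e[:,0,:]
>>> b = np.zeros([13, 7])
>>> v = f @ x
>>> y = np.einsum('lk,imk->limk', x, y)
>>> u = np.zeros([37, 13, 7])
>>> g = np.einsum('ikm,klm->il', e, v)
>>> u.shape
(37, 13, 7)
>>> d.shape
(37, 7, 7)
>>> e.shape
(37, 11, 11)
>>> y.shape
(11, 37, 7, 11)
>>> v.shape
(11, 7, 11)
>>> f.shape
(11, 7, 11)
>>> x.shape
(11, 11)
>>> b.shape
(13, 7)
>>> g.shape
(37, 7)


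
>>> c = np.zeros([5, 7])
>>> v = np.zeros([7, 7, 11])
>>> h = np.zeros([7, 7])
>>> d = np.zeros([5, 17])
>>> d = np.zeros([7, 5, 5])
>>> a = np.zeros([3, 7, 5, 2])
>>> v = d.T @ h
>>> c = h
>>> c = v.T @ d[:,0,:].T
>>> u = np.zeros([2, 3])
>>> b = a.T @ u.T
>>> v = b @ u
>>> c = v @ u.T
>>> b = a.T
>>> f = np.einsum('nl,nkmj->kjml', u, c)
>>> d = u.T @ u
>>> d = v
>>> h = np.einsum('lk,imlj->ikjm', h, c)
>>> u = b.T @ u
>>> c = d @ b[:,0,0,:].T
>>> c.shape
(2, 5, 7, 2)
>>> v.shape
(2, 5, 7, 3)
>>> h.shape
(2, 7, 2, 5)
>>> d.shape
(2, 5, 7, 3)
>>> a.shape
(3, 7, 5, 2)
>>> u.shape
(3, 7, 5, 3)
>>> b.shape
(2, 5, 7, 3)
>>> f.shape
(5, 2, 7, 3)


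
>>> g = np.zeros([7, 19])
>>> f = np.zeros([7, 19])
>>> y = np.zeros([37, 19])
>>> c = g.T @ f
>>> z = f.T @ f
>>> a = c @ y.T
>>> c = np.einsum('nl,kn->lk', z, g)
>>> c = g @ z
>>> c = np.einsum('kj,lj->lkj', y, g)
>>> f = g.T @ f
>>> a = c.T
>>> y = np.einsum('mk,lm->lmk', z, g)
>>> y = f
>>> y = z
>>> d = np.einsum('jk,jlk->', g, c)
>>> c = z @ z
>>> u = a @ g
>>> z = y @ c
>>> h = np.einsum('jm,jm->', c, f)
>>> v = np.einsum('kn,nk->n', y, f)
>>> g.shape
(7, 19)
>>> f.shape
(19, 19)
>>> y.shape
(19, 19)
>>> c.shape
(19, 19)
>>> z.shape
(19, 19)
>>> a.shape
(19, 37, 7)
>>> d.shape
()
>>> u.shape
(19, 37, 19)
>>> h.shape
()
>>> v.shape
(19,)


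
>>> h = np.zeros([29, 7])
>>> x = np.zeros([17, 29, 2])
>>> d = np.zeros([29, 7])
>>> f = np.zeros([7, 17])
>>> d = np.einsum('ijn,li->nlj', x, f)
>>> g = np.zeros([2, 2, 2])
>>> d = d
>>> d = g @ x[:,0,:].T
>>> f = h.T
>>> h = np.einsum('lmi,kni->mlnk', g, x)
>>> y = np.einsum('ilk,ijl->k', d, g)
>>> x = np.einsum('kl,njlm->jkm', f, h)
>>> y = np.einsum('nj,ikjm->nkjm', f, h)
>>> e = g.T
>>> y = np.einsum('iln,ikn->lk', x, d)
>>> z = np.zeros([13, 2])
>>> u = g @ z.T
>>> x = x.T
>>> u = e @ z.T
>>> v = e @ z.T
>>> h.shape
(2, 2, 29, 17)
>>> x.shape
(17, 7, 2)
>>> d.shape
(2, 2, 17)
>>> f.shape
(7, 29)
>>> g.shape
(2, 2, 2)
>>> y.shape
(7, 2)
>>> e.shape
(2, 2, 2)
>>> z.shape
(13, 2)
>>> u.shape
(2, 2, 13)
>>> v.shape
(2, 2, 13)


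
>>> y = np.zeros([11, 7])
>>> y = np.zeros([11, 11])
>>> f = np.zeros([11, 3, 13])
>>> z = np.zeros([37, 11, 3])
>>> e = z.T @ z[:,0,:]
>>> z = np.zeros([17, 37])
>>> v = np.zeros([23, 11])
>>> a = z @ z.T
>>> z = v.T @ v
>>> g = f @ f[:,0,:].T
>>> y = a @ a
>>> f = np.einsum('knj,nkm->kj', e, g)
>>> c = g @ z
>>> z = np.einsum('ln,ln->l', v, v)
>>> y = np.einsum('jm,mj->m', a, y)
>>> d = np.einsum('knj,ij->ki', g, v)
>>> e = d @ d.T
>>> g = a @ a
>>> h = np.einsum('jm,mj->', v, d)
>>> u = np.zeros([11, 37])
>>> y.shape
(17,)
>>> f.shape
(3, 3)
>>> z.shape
(23,)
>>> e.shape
(11, 11)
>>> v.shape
(23, 11)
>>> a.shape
(17, 17)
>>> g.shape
(17, 17)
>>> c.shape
(11, 3, 11)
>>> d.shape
(11, 23)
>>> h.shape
()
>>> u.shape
(11, 37)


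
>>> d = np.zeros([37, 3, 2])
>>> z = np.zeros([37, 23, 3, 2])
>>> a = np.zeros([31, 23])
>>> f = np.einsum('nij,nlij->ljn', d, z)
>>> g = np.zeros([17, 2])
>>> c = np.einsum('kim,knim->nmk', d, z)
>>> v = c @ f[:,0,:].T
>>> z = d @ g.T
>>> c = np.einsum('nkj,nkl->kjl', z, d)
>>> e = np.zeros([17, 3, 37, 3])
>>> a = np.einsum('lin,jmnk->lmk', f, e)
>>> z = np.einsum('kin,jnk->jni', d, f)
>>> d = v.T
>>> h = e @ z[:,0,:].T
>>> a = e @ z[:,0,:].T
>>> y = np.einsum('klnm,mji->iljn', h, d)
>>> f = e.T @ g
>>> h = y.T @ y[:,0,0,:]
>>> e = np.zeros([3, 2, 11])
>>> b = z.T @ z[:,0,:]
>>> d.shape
(23, 2, 23)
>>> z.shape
(23, 2, 3)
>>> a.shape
(17, 3, 37, 23)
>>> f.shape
(3, 37, 3, 2)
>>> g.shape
(17, 2)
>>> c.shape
(3, 17, 2)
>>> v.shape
(23, 2, 23)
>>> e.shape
(3, 2, 11)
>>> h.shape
(37, 2, 3, 37)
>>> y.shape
(23, 3, 2, 37)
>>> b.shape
(3, 2, 3)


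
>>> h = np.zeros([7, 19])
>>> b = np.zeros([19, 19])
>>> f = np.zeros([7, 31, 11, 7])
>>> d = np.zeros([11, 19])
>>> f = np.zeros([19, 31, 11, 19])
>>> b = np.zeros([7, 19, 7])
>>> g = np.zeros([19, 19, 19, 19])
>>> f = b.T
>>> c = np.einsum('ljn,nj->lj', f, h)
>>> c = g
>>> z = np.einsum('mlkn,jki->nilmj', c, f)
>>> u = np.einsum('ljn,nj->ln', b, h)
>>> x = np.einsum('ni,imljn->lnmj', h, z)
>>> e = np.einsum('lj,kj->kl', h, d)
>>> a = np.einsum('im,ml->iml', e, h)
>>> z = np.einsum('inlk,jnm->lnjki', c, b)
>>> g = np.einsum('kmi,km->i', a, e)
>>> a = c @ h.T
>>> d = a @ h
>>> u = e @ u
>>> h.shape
(7, 19)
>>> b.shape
(7, 19, 7)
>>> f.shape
(7, 19, 7)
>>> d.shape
(19, 19, 19, 19)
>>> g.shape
(19,)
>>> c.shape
(19, 19, 19, 19)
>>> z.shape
(19, 19, 7, 19, 19)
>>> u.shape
(11, 7)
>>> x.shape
(19, 7, 7, 19)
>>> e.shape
(11, 7)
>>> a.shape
(19, 19, 19, 7)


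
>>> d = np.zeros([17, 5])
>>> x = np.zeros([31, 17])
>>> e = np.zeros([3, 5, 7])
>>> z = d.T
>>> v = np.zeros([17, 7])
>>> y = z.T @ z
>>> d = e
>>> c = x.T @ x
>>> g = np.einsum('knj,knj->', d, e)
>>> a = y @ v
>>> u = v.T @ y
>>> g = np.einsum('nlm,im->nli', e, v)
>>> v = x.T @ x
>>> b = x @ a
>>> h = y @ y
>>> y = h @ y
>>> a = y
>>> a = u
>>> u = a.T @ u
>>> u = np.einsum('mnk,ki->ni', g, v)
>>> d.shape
(3, 5, 7)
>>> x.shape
(31, 17)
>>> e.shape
(3, 5, 7)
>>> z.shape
(5, 17)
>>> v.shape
(17, 17)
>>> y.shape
(17, 17)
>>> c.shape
(17, 17)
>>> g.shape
(3, 5, 17)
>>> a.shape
(7, 17)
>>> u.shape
(5, 17)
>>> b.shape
(31, 7)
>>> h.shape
(17, 17)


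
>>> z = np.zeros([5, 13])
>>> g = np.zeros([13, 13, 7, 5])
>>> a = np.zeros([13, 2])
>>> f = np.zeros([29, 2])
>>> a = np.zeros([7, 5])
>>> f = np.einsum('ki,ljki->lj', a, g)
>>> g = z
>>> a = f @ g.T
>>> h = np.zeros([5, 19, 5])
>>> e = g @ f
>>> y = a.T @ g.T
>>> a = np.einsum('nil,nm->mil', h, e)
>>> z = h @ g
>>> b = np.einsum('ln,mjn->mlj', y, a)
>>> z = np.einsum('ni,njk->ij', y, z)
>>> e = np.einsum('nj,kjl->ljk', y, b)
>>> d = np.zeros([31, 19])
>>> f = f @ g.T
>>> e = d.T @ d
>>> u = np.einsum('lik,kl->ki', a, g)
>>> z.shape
(5, 19)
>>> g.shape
(5, 13)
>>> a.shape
(13, 19, 5)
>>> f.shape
(13, 5)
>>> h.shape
(5, 19, 5)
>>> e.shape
(19, 19)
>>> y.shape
(5, 5)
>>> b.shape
(13, 5, 19)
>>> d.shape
(31, 19)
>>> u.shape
(5, 19)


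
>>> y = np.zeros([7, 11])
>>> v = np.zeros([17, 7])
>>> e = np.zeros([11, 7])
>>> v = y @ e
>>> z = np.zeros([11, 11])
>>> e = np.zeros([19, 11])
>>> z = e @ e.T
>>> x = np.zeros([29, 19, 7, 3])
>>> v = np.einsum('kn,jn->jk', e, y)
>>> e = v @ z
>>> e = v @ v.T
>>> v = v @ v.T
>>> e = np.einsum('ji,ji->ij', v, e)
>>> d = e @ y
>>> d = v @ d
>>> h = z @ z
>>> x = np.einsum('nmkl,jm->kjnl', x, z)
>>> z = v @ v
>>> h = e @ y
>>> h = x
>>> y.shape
(7, 11)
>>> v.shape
(7, 7)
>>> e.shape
(7, 7)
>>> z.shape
(7, 7)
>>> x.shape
(7, 19, 29, 3)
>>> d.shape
(7, 11)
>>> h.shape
(7, 19, 29, 3)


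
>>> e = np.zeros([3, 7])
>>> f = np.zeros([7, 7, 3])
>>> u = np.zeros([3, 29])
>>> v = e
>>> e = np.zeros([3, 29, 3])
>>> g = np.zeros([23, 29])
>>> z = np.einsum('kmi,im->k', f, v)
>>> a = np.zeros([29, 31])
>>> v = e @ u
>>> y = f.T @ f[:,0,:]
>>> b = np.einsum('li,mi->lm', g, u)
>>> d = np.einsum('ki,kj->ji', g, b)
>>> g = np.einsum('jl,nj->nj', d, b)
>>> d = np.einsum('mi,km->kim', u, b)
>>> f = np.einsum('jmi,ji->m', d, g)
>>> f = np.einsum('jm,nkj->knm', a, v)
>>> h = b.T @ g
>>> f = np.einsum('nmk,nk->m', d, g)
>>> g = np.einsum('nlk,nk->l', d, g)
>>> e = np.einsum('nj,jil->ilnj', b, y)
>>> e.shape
(7, 3, 23, 3)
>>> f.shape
(29,)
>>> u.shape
(3, 29)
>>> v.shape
(3, 29, 29)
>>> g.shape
(29,)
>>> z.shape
(7,)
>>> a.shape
(29, 31)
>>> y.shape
(3, 7, 3)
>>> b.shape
(23, 3)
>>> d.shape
(23, 29, 3)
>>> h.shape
(3, 3)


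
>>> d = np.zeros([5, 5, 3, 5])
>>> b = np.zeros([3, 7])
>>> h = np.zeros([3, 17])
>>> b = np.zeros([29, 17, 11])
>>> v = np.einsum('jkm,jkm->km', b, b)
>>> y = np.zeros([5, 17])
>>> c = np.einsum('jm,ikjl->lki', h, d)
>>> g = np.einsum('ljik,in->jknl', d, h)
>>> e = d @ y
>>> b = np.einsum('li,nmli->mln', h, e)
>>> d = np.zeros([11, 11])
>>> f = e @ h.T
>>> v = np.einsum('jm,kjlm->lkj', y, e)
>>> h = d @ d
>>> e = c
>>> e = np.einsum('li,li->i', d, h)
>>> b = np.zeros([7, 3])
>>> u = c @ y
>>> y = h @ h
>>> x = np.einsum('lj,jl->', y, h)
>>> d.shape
(11, 11)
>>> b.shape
(7, 3)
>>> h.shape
(11, 11)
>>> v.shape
(3, 5, 5)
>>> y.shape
(11, 11)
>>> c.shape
(5, 5, 5)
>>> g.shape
(5, 5, 17, 5)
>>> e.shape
(11,)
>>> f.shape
(5, 5, 3, 3)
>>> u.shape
(5, 5, 17)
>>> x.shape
()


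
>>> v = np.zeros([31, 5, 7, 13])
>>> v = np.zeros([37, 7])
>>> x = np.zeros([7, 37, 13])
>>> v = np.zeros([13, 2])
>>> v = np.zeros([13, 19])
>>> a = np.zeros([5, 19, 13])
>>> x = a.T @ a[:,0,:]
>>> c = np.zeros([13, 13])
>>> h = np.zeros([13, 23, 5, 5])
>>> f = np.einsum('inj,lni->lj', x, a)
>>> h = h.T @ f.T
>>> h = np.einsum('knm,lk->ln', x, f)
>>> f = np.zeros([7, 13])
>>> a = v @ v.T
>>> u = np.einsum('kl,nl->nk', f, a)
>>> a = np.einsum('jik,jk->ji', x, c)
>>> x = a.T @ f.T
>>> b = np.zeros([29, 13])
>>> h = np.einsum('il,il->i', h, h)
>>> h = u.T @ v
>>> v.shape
(13, 19)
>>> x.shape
(19, 7)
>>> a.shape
(13, 19)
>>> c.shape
(13, 13)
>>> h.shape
(7, 19)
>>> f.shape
(7, 13)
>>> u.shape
(13, 7)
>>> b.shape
(29, 13)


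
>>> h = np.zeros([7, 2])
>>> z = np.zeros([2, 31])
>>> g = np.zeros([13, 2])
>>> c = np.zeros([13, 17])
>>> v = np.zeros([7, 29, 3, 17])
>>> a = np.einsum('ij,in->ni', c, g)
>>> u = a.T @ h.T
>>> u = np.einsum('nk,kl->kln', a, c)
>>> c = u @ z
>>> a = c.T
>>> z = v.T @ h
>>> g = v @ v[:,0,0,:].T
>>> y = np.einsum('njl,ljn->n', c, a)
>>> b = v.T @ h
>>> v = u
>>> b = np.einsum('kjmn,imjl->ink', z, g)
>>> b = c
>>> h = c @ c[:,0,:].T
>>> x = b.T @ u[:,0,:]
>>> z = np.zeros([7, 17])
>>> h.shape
(13, 17, 13)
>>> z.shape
(7, 17)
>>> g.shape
(7, 29, 3, 7)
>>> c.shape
(13, 17, 31)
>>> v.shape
(13, 17, 2)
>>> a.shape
(31, 17, 13)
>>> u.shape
(13, 17, 2)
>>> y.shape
(13,)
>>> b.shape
(13, 17, 31)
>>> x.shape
(31, 17, 2)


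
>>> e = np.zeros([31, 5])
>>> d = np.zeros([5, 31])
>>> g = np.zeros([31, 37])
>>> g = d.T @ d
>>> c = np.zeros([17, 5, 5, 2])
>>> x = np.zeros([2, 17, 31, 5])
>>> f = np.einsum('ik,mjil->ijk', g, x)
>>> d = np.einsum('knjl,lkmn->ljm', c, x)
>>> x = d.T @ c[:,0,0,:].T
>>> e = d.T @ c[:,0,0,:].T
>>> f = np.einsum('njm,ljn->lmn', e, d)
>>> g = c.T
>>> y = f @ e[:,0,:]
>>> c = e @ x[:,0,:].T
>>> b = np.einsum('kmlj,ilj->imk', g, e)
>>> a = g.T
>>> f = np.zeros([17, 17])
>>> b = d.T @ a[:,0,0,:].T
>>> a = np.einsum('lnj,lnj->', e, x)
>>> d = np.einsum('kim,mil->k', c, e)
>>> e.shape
(31, 5, 17)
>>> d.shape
(31,)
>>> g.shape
(2, 5, 5, 17)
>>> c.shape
(31, 5, 31)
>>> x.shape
(31, 5, 17)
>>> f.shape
(17, 17)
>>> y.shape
(2, 17, 17)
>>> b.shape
(31, 5, 17)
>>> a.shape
()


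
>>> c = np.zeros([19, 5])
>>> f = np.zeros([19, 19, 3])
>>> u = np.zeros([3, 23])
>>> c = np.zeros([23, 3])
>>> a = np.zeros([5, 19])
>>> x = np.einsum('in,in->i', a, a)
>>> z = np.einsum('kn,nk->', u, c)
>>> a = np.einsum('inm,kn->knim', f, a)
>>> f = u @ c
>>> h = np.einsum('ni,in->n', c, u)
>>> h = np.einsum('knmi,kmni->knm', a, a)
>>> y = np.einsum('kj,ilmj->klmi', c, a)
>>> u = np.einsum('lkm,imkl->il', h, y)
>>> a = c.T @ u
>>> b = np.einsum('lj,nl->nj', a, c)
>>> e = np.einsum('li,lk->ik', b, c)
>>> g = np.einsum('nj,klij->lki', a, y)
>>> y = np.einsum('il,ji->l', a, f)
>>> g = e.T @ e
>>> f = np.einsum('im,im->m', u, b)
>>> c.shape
(23, 3)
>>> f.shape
(5,)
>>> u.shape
(23, 5)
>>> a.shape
(3, 5)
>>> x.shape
(5,)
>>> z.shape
()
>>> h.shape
(5, 19, 19)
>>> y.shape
(5,)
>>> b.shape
(23, 5)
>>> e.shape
(5, 3)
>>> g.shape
(3, 3)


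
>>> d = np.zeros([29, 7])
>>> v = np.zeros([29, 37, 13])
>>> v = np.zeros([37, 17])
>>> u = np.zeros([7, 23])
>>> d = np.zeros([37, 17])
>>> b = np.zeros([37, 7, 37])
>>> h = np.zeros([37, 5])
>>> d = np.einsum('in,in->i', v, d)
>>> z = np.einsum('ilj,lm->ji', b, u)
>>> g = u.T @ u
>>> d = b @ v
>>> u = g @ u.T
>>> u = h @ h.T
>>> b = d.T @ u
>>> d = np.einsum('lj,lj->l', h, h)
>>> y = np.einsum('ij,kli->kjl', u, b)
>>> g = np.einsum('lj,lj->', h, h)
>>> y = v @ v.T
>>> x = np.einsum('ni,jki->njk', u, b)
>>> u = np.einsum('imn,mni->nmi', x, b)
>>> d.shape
(37,)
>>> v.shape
(37, 17)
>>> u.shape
(7, 17, 37)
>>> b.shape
(17, 7, 37)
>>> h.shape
(37, 5)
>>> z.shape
(37, 37)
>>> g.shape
()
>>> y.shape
(37, 37)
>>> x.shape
(37, 17, 7)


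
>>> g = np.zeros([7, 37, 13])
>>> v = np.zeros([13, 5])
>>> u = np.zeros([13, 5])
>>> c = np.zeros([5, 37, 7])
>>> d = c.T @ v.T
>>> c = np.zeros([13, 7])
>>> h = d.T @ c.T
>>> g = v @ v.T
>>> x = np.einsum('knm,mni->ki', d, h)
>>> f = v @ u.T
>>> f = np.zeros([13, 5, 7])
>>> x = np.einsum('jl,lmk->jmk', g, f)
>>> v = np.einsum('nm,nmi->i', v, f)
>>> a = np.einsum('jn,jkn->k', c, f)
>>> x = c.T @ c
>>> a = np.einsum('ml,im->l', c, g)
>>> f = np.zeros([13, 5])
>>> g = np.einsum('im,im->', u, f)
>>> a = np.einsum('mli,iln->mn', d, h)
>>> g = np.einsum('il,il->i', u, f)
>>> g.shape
(13,)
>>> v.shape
(7,)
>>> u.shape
(13, 5)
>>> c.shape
(13, 7)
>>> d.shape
(7, 37, 13)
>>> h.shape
(13, 37, 13)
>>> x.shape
(7, 7)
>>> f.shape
(13, 5)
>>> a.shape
(7, 13)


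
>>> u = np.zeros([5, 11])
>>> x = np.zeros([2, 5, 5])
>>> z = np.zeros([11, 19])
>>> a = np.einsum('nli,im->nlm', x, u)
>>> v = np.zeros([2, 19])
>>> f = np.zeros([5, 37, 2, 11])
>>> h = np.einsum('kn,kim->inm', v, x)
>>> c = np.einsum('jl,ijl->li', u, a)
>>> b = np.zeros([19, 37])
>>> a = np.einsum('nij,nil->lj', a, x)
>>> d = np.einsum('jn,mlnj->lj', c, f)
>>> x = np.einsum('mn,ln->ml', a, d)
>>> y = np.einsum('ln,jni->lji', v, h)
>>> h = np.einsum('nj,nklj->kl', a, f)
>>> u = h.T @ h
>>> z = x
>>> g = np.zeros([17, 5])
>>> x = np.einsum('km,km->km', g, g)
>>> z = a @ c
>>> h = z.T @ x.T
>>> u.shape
(2, 2)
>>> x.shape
(17, 5)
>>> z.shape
(5, 2)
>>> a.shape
(5, 11)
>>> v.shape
(2, 19)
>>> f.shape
(5, 37, 2, 11)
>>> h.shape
(2, 17)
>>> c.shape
(11, 2)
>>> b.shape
(19, 37)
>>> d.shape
(37, 11)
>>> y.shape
(2, 5, 5)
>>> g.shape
(17, 5)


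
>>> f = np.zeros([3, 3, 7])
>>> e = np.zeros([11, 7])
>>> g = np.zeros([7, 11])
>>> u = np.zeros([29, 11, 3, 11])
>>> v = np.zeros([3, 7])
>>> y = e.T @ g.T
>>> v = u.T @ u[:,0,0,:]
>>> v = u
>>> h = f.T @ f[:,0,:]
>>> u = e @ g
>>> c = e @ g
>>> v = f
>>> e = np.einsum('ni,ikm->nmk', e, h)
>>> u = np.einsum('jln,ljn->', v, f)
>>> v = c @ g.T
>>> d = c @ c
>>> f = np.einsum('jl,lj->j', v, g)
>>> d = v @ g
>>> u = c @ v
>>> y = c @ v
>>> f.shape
(11,)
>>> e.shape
(11, 7, 3)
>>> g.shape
(7, 11)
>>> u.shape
(11, 7)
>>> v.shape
(11, 7)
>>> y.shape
(11, 7)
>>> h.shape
(7, 3, 7)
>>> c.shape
(11, 11)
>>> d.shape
(11, 11)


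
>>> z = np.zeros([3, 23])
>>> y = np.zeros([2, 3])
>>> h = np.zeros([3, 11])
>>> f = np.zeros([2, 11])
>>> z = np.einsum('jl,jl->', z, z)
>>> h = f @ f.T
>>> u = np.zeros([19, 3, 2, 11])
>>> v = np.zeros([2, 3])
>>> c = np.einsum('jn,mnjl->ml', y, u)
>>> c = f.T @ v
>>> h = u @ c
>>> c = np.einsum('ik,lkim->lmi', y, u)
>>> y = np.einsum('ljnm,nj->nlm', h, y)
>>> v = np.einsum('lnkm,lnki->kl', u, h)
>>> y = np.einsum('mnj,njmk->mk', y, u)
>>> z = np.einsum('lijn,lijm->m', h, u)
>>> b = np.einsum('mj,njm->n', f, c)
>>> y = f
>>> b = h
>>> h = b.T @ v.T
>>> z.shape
(11,)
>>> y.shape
(2, 11)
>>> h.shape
(3, 2, 3, 2)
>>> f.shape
(2, 11)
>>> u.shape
(19, 3, 2, 11)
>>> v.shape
(2, 19)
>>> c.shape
(19, 11, 2)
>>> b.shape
(19, 3, 2, 3)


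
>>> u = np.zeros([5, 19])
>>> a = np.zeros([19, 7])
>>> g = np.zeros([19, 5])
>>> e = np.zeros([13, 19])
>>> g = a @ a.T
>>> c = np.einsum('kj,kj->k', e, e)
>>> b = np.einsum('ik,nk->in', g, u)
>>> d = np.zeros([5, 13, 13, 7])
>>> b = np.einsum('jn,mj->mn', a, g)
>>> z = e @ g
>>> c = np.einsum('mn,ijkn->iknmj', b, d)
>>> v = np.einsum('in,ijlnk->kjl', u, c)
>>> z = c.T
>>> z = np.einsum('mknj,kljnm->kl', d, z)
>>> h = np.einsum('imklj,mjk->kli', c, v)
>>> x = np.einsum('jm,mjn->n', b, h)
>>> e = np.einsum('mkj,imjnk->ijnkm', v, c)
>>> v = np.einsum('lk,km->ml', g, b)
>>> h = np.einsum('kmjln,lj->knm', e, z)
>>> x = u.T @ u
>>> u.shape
(5, 19)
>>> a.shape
(19, 7)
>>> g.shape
(19, 19)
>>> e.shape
(5, 7, 19, 13, 13)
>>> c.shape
(5, 13, 7, 19, 13)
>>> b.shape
(19, 7)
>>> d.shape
(5, 13, 13, 7)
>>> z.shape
(13, 19)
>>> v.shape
(7, 19)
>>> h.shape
(5, 13, 7)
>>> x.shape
(19, 19)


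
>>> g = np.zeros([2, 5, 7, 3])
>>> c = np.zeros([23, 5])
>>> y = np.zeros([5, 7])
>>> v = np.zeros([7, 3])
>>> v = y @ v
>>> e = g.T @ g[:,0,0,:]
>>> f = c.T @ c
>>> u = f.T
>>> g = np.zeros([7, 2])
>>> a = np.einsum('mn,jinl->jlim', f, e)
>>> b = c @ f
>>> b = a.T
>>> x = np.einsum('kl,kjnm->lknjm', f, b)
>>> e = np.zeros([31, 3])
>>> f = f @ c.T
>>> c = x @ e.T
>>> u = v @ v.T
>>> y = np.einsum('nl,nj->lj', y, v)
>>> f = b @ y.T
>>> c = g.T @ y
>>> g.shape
(7, 2)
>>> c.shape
(2, 3)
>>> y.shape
(7, 3)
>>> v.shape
(5, 3)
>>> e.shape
(31, 3)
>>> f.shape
(5, 7, 3, 7)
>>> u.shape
(5, 5)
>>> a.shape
(3, 3, 7, 5)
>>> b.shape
(5, 7, 3, 3)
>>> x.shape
(5, 5, 3, 7, 3)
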